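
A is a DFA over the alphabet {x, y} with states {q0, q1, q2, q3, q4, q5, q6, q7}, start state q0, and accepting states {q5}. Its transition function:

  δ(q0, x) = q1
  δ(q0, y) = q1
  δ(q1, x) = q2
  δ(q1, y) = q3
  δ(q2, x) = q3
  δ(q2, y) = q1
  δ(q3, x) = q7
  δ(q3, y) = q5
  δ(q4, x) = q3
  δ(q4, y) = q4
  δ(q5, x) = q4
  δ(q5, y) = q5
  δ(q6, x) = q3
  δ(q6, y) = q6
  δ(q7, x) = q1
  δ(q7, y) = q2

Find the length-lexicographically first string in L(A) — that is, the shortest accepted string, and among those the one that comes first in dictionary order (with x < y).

A breadth-first search from q0 reaches an accepting state first via the path q0 → q1 → q3 → q5 on input xyy.
No string of length < 3 is accepted (BFS exhausts all shorter strings without reaching an accepting state), and xyy is the lexicographically least accepting string of length 3.

xyy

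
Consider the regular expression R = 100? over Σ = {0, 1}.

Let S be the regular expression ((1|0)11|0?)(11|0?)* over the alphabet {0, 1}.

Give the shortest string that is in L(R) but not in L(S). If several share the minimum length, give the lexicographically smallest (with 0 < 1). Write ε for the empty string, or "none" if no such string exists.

10

The string 10 is accepted by R but not by S.
No shorter string lies in the difference, and 10 is the lexicographically first length-2 string in L(R) \ L(S).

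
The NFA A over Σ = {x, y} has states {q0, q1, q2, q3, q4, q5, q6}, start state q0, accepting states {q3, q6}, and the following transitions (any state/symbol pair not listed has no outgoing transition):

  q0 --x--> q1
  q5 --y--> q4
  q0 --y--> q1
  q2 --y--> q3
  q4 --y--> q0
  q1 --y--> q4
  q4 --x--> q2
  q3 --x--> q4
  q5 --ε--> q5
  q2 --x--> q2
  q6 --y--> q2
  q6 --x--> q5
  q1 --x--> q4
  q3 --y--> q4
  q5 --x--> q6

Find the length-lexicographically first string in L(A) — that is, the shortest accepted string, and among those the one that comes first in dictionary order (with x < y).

xxxy

A breadth-first search from q0 reaches an accepting state first via the path q0 → q1 → q4 → q2 → q3 on input xxxy.
No string of length < 4 is accepted (BFS exhausts all shorter strings without reaching an accepting state), and xxxy is the lexicographically least accepting string of length 4.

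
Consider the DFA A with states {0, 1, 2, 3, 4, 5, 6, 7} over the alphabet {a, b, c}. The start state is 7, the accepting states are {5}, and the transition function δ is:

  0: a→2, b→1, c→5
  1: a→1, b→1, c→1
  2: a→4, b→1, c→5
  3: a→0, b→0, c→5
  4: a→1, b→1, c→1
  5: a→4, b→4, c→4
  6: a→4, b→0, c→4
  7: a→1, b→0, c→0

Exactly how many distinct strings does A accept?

4

The useful subgraph on states {0, 2, 5, 7} is acyclic, so L(A) is finite; the longest accepting path visits 4 useful states, giving maximum string length 3.
Counting accepting paths from 7 by length: 2 of length 2, 2 of length 3. Total 4.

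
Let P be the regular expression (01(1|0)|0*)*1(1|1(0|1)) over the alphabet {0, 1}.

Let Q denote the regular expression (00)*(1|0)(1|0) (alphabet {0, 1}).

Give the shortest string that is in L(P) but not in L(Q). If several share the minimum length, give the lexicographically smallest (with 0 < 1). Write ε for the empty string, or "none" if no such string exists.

011

The string 011 is accepted by P but not by Q.
No shorter string lies in the difference, and 011 is the lexicographically first length-3 string in L(P) \ L(Q).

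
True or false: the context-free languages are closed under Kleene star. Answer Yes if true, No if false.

Yes

If S₁ is the start symbol of a grammar for L, the grammar with new start symbol S and productions S → S₁S | ε generates L*.
So the context-free languages are closed under Kleene star.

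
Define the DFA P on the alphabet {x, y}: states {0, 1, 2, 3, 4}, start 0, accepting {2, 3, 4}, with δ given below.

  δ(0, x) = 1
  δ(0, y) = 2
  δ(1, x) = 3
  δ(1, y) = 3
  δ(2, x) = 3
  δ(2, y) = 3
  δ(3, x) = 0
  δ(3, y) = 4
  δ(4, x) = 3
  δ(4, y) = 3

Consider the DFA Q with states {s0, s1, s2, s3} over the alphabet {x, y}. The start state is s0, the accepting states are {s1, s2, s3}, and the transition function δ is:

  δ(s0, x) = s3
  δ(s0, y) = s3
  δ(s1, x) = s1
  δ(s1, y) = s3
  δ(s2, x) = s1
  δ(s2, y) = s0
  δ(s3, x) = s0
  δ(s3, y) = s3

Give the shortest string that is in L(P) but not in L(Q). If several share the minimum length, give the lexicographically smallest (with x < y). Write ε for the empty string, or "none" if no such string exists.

The string xx is accepted by P but not by Q.
No shorter string lies in the difference, and xx is the lexicographically first length-2 string in L(P) \ L(Q).

xx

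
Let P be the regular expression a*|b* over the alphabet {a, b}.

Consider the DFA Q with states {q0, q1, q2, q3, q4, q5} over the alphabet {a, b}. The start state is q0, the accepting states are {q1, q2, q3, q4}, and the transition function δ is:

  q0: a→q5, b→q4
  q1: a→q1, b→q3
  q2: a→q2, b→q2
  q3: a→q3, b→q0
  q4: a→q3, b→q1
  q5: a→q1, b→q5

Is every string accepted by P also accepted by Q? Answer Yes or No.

The empty string ε is in L(P) but not in L(Q).
So L(P) ⊄ L(Q).

No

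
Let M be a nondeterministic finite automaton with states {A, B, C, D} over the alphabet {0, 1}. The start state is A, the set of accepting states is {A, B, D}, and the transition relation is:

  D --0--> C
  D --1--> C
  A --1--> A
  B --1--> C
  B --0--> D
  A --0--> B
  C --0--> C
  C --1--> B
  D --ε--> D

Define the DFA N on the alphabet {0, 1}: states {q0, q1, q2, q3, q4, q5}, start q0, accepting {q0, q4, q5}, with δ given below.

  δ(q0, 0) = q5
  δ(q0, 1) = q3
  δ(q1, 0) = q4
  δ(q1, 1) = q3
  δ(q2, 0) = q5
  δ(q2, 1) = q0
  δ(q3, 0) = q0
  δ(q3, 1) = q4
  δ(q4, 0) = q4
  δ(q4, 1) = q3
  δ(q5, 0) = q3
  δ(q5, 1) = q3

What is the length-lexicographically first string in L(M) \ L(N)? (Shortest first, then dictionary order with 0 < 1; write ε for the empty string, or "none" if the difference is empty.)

The string 1 is accepted by M but not by N.
No shorter string lies in the difference, and 1 is the lexicographically first length-1 string in L(M) \ L(N).

1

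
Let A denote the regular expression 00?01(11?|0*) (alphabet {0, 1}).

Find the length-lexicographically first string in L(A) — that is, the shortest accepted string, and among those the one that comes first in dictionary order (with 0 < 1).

By inspection of the expression, no string of length less than 3 matches, and 001 is the lexicographically first match of length 3.

001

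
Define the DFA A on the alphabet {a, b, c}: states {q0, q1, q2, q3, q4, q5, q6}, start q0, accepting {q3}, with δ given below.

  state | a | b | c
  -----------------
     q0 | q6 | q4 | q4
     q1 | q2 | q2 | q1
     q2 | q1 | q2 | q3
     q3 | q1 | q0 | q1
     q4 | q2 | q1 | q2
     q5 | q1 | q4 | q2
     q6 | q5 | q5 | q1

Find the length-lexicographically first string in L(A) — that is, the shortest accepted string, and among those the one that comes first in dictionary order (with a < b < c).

A breadth-first search from q0 reaches an accepting state first via the path q0 → q4 → q2 → q3 on input bac.
No string of length < 3 is accepted (BFS exhausts all shorter strings without reaching an accepting state), and bac is the lexicographically least accepting string of length 3.

bac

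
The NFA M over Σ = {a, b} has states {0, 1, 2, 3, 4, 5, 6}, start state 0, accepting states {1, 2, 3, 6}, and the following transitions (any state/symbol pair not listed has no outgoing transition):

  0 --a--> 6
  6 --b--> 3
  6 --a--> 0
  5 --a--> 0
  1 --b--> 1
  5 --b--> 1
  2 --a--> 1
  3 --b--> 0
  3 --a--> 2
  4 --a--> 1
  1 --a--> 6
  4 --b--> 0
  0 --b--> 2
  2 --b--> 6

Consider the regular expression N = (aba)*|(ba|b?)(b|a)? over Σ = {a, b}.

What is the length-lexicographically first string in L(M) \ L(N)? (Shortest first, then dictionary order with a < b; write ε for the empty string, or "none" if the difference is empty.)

ab

The string ab is accepted by M but not by N.
No shorter string lies in the difference, and ab is the lexicographically first length-2 string in L(M) \ L(N).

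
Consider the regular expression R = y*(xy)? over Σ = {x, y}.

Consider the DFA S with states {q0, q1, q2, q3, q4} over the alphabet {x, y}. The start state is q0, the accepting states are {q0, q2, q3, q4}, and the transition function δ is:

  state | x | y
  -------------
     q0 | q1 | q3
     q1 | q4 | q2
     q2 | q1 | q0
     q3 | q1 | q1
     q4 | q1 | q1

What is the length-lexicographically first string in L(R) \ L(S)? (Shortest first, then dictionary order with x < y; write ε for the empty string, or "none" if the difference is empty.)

yy

The string yy is accepted by R but not by S.
No shorter string lies in the difference, and yy is the lexicographically first length-2 string in L(R) \ L(S).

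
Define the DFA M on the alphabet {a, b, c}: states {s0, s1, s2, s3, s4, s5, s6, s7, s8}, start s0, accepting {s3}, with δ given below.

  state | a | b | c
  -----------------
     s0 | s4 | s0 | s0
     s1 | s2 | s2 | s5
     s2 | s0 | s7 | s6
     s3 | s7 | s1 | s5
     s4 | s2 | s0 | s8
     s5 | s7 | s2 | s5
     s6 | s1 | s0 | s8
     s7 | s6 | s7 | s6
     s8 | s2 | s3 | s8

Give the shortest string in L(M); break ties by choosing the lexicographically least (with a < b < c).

acb

A breadth-first search from s0 reaches an accepting state first via the path s0 → s4 → s8 → s3 on input acb.
No string of length < 3 is accepted (BFS exhausts all shorter strings without reaching an accepting state), and acb is the lexicographically least accepting string of length 3.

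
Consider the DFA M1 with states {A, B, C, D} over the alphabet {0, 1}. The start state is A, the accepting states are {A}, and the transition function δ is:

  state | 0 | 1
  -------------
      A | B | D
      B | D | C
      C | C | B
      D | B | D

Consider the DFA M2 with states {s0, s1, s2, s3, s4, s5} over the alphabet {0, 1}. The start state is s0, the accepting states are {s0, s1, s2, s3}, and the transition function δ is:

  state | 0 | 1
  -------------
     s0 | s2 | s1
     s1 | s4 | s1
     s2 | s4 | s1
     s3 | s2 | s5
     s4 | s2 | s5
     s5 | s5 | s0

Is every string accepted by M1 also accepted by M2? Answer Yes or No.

Exploring the product automaton M1 × M2 from the start pair (A, s0), following both machines on each input symbol, reaches 16 state pairs: (A, s0), (B, s2), (D, s1), (D, s4), (C, s1), (B, s4), (D, s5), (C, s4), (B, s1), (D, s2), (C, s5), (B, s5), (D, s0), (C, s2), (B, s0), (C, s0).
M1 accepts in {A} and M2 accepts in {s0, s1, s2, s3}. The reachable pairs whose M1-component is accepting are (A, s0); in each of them the M2-component is accepting too, so the product for L(M1) \ L(M2) (M1-component accepting, M2-component rejecting) has no reachable accepting pair and the difference is empty.
Hence every string in L(M1) is also in L(M2).

Yes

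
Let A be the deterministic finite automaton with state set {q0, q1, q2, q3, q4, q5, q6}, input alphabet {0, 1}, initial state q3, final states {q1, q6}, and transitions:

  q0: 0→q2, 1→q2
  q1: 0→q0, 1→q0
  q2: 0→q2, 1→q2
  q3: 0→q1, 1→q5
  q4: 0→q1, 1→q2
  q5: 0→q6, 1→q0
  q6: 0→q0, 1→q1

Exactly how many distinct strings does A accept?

3

The useful subgraph on states {q1, q3, q5, q6} is acyclic, so L(A) is finite; the longest accepting path visits 4 useful states, giving maximum string length 3.
Counting accepting paths from q3 by length: 1 of length 1, 1 of length 2, 1 of length 3. Total 3.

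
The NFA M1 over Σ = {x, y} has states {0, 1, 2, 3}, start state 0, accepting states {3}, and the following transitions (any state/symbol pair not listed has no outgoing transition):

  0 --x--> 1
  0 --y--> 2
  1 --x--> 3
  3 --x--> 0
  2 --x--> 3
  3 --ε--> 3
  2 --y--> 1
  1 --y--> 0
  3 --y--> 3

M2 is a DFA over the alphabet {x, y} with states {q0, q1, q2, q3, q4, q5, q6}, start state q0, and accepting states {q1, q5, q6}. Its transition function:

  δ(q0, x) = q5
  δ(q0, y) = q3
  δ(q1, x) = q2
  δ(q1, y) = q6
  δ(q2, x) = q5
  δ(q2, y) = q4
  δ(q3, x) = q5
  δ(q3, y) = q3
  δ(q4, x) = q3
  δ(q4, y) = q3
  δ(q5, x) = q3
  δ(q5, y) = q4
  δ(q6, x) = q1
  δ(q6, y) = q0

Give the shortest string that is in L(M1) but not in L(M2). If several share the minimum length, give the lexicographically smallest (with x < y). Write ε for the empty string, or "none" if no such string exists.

xx

The string xx is accepted by M1 but not by M2.
No shorter string lies in the difference, and xx is the lexicographically first length-2 string in L(M1) \ L(M2).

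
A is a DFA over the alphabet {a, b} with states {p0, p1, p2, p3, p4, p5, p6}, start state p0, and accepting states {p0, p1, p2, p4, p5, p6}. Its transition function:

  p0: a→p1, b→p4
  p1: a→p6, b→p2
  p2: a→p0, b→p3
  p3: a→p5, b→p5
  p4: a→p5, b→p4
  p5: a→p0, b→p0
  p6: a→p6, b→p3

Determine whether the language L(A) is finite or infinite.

State p0 is reachable from the start and can reach an accepting state, and it lies on the cycle p0 → p1 → p2 → p0.
Traversing that cycle any number of times yields accepted strings of unbounded length, so the language is infinite.

infinite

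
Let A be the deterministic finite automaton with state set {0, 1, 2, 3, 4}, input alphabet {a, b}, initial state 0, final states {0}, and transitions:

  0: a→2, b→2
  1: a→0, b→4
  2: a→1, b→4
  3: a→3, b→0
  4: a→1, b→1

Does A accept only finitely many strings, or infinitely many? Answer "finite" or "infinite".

infinite

State 0 is reachable from the start and can reach an accepting state, and it lies on the cycle 0 → 2 → 1 → 0.
Traversing that cycle any number of times yields accepted strings of unbounded length, so the language is infinite.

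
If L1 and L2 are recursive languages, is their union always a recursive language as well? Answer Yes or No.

Yes

Run a decider for L₁ and then a decider for L₂ on the input and accept if either accepts; both sub-runs halt, so this is again a decider.
So the recursive languages are closed under union.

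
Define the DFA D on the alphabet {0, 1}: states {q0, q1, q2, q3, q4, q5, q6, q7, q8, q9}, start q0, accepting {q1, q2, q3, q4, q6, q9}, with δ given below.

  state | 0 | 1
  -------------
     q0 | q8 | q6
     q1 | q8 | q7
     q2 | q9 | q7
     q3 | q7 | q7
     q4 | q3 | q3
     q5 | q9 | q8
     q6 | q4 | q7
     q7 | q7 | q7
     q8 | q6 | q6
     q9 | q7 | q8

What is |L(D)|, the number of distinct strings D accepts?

The useful subgraph on states {q0, q3, q4, q6, q8} is acyclic, so L(D) is finite; the longest accepting path visits 5 useful states, giving maximum string length 4.
Counting accepting paths from q0 by length: 1 of length 1, 3 of length 2, 4 of length 3, 4 of length 4. Total 12.

12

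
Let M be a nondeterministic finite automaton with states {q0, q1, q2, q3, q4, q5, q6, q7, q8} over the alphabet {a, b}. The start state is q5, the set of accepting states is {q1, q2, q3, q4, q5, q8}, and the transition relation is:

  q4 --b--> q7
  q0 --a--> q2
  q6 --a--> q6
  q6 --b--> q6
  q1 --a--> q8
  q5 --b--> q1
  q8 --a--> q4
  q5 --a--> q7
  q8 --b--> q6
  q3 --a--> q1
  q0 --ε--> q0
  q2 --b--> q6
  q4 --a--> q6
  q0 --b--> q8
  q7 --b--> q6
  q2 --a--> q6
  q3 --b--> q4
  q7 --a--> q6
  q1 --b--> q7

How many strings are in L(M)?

The useful subgraph on states {q1, q4, q5, q8} is acyclic, so L(M) is finite; the longest accepting path visits 4 useful states, giving maximum string length 3.
Counting accepting paths from q5 by length: 1 of length 0, 1 of length 1, 1 of length 2, 1 of length 3. Total 4.

4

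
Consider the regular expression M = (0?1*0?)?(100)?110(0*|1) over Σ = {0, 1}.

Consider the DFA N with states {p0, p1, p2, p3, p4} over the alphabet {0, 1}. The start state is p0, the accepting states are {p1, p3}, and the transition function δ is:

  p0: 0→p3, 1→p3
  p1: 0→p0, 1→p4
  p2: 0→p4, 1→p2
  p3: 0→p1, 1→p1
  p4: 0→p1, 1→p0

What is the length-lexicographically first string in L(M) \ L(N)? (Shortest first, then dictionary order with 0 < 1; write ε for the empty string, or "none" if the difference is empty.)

110

The string 110 is accepted by M but not by N.
No shorter string lies in the difference, and 110 is the lexicographically first length-3 string in L(M) \ L(N).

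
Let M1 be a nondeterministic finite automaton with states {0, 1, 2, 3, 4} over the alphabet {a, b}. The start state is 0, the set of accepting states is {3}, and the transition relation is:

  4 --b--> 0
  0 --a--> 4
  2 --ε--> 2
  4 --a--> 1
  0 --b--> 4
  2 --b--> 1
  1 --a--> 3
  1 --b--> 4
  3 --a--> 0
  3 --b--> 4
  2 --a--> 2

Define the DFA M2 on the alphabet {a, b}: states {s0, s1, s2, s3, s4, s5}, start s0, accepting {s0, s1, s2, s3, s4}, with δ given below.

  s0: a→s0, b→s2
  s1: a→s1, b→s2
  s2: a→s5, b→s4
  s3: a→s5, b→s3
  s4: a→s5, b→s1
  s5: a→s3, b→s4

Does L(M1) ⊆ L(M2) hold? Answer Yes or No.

The string abaaa is in L(M1) but not in L(M2).
So L(M1) ⊄ L(M2).

No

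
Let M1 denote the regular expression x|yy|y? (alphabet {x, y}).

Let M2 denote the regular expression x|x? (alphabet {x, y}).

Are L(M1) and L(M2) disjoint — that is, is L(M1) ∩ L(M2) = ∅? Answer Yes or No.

The empty string ε is accepted by both M1 and M2.
Hence L(M1) ∩ L(M2) ≠ ∅.

No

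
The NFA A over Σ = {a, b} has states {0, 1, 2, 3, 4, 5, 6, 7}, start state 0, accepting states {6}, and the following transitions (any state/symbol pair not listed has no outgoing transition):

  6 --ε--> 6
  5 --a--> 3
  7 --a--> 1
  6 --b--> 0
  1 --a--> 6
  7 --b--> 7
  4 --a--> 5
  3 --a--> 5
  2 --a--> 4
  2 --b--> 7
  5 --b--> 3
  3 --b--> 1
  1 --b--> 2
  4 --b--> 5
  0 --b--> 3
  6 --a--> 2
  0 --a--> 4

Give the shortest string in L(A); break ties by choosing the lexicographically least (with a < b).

A breadth-first search from 0 reaches an accepting state first via the path 0 → 3 → 1 → 6 on input bba.
No string of length < 3 is accepted (BFS exhausts all shorter strings without reaching an accepting state), and bba is the lexicographically least accepting string of length 3.

bba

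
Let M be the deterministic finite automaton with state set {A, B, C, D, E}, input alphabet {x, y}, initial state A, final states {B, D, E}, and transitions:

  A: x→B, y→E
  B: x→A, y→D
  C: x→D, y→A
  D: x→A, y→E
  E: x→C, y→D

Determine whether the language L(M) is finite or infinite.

infinite

State A is reachable from the start and can reach an accepting state, and it lies on the cycle A → B → A.
Traversing that cycle any number of times yields accepted strings of unbounded length, so the language is infinite.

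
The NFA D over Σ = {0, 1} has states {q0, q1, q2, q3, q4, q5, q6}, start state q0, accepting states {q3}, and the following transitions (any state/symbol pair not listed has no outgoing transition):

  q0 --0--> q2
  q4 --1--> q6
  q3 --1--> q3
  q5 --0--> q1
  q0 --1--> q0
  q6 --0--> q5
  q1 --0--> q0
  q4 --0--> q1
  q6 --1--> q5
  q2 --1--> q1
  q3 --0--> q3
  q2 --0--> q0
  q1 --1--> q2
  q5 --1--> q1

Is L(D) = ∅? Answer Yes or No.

Yes

The states reachable from the start state are {q0, q1, q2}.
None of the accepting states {q3} is reachable, so no string is accepted and L(D) = ∅.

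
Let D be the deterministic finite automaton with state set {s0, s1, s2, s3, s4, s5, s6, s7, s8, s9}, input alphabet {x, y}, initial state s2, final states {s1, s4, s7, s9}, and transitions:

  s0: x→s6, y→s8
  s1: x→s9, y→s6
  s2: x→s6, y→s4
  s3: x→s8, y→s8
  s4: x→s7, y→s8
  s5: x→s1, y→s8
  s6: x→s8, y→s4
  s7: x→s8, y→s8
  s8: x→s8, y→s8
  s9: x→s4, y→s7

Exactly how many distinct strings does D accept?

4

The useful subgraph on states {s2, s4, s6, s7} is acyclic, so L(D) is finite; the longest accepting path visits 4 useful states, giving maximum string length 3.
Counting accepting paths from s2 by length: 1 of length 1, 2 of length 2, 1 of length 3. Total 4.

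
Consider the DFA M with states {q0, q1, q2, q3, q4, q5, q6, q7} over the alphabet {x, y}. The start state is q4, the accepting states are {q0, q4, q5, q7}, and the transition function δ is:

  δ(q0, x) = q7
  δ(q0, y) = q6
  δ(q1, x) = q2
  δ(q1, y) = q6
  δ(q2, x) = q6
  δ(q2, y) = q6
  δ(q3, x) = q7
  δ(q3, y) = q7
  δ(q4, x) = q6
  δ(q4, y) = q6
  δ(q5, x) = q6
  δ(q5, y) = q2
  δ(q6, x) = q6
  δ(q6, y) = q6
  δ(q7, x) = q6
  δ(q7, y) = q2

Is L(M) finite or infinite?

The useful states (reachable from q4 and able to reach an accepting state) are {q4}.
Restricted to these states the transition graph has no cycle, so every accepting path has bounded length and L is finite.

finite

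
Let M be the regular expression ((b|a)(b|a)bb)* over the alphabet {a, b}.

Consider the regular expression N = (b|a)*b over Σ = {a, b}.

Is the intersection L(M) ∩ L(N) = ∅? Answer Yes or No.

No

The string aabb is accepted by both M and N.
Hence L(M) ∩ L(N) ≠ ∅.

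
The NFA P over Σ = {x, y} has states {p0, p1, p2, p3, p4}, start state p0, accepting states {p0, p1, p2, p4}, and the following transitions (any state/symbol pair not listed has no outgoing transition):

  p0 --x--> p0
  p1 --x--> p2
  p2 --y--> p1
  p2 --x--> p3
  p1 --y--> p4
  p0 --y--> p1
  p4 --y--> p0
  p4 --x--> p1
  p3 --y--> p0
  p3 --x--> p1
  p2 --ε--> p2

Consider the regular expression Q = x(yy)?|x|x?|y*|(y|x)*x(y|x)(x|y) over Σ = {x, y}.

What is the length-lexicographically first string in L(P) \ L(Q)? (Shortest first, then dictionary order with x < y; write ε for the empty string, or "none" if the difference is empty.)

The string xx is accepted by P but not by Q.
No shorter string lies in the difference, and xx is the lexicographically first length-2 string in L(P) \ L(Q).

xx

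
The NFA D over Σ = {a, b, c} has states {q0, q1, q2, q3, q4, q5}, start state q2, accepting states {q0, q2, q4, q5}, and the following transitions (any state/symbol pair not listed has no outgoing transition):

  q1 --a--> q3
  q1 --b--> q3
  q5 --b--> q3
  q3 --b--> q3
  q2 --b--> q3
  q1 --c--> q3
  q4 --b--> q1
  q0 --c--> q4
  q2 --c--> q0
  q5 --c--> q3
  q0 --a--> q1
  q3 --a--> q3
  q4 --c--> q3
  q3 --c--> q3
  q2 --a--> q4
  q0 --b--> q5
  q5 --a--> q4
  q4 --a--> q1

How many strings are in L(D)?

6

The useful subgraph on states {q0, q2, q4, q5} is acyclic, so L(D) is finite; the longest accepting path visits 4 useful states, giving maximum string length 3.
Counting accepting paths from q2 by length: 1 of length 0, 2 of length 1, 2 of length 2, 1 of length 3. Total 6.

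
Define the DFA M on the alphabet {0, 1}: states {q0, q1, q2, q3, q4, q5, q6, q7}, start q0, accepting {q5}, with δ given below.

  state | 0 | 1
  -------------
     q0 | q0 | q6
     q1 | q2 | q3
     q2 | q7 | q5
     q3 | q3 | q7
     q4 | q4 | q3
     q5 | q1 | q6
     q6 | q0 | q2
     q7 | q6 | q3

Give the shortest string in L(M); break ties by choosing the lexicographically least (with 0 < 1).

111

A breadth-first search from q0 reaches an accepting state first via the path q0 → q6 → q2 → q5 on input 111.
No string of length < 3 is accepted (BFS exhausts all shorter strings without reaching an accepting state), and 111 is the lexicographically least accepting string of length 3.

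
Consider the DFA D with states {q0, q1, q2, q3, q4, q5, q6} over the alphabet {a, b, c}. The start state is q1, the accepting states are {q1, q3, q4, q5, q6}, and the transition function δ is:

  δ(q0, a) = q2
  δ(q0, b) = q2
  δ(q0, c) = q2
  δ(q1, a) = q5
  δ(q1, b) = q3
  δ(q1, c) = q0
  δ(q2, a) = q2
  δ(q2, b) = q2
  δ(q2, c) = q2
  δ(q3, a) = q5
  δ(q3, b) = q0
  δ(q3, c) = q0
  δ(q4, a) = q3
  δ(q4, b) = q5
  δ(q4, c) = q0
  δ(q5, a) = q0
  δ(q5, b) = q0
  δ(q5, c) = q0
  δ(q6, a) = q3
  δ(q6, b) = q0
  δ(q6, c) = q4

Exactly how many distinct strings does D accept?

4

The useful subgraph on states {q1, q3, q5} is acyclic, so L(D) is finite; the longest accepting path visits 3 useful states, giving maximum string length 2.
Counting accepting paths from q1 by length: 1 of length 0, 2 of length 1, 1 of length 2. Total 4.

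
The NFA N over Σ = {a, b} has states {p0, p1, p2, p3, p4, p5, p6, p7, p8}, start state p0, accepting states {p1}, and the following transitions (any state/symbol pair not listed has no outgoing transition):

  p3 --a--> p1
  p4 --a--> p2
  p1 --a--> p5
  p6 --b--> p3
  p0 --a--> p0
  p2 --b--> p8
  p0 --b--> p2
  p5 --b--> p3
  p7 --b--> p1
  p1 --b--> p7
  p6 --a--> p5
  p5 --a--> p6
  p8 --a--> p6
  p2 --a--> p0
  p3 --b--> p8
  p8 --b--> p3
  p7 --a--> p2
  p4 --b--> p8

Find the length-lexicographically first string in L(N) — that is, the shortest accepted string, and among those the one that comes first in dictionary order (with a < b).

bbba

A breadth-first search from p0 reaches an accepting state first via the path p0 → p2 → p8 → p3 → p1 on input bbba.
No string of length < 4 is accepted (BFS exhausts all shorter strings without reaching an accepting state), and bbba is the lexicographically least accepting string of length 4.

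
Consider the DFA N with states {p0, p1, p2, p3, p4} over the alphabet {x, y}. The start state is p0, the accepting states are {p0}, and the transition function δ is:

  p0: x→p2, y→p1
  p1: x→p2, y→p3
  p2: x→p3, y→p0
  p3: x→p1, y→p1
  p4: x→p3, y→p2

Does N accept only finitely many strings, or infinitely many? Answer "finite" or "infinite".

infinite

State p0 is reachable from the start and can reach an accepting state, and it lies on the cycle p0 → p1 → p2 → p0.
Traversing that cycle any number of times yields accepted strings of unbounded length, so the language is infinite.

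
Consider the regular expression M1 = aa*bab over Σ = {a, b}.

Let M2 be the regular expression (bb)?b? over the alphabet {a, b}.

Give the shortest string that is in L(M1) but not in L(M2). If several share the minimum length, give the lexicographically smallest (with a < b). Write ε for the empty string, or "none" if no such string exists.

The string abab is accepted by M1 but not by M2.
No shorter string lies in the difference, and abab is the lexicographically first length-4 string in L(M1) \ L(M2).

abab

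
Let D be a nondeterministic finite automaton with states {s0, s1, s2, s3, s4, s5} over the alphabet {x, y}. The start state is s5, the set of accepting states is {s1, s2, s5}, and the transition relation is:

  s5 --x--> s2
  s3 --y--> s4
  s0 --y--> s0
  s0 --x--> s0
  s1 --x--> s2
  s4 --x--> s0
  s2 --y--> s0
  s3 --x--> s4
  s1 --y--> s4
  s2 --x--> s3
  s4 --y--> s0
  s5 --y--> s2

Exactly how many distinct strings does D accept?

The useful subgraph on states {s2, s5} is acyclic, so L(D) is finite; the longest accepting path visits 2 useful states, giving maximum string length 1.
Counting accepting paths from s5 by length: 1 of length 0, 2 of length 1. Total 3.

3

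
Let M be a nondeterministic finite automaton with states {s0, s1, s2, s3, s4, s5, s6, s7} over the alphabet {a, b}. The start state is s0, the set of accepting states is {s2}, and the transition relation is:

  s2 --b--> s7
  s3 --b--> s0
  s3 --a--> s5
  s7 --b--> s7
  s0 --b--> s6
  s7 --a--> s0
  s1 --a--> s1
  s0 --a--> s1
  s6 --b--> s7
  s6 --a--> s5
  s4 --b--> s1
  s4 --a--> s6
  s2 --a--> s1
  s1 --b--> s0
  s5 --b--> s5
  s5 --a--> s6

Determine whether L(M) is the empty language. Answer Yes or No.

The states reachable from the start state are {s0, s1, s5, s6, s7}.
None of the accepting states {s2} is reachable, so no string is accepted and L(M) = ∅.

Yes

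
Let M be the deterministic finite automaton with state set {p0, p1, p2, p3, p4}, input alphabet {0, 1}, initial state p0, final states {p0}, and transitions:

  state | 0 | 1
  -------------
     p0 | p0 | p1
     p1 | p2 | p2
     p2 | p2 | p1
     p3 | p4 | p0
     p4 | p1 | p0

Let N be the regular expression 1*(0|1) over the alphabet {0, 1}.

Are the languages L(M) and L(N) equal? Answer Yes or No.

No

The empty string ε is accepted by M but rejected by N.
So L(M) ≠ L(N).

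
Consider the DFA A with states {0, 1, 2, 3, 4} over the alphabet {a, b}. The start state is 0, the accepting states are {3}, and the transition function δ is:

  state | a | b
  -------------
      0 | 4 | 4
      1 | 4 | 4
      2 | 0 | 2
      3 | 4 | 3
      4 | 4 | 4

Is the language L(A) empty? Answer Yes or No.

The states reachable from the start state are {0, 4}.
None of the accepting states {3} is reachable, so no string is accepted and L(A) = ∅.

Yes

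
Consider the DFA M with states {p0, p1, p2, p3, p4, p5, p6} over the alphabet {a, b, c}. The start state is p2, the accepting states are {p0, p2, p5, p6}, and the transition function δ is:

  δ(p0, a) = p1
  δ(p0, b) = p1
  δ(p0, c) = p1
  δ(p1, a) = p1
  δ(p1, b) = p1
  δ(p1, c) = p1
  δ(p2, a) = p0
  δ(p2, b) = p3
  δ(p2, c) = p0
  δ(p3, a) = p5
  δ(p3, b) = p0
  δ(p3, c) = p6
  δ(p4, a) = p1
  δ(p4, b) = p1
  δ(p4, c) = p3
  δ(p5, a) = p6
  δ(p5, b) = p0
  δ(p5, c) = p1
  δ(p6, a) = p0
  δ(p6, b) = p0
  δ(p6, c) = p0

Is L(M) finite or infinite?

finite

The useful states (reachable from p2 and able to reach an accepting state) are {p0, p2, p3, p5, p6}.
Restricted to these states the transition graph has no cycle, so every accepting path has bounded length and L is finite.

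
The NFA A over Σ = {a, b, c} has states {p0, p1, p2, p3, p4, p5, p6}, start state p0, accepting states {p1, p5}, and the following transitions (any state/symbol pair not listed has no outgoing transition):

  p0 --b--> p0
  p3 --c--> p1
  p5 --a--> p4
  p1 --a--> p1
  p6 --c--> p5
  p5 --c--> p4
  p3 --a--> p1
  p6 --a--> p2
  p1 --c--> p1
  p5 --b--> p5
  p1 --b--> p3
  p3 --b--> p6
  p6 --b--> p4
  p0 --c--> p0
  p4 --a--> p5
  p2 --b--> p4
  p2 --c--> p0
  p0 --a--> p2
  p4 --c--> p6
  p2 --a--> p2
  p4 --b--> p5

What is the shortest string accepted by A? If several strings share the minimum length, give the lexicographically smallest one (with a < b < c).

A breadth-first search from p0 reaches an accepting state first via the path p0 → p2 → p4 → p5 on input aba.
No string of length < 3 is accepted (BFS exhausts all shorter strings without reaching an accepting state), and aba is the lexicographically least accepting string of length 3.

aba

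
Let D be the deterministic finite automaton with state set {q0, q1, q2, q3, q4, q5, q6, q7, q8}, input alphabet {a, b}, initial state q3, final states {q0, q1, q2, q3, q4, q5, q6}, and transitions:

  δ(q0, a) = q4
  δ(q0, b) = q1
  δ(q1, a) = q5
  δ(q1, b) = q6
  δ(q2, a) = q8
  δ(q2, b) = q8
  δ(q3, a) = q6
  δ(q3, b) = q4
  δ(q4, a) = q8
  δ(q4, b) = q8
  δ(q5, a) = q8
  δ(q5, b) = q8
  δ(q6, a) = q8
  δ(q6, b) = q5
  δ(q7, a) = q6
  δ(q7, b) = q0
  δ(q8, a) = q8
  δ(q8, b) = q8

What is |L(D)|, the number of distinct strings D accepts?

4

The useful subgraph on states {q3, q4, q5, q6} is acyclic, so L(D) is finite; the longest accepting path visits 3 useful states, giving maximum string length 2.
Counting accepting paths from q3 by length: 1 of length 0, 2 of length 1, 1 of length 2. Total 4.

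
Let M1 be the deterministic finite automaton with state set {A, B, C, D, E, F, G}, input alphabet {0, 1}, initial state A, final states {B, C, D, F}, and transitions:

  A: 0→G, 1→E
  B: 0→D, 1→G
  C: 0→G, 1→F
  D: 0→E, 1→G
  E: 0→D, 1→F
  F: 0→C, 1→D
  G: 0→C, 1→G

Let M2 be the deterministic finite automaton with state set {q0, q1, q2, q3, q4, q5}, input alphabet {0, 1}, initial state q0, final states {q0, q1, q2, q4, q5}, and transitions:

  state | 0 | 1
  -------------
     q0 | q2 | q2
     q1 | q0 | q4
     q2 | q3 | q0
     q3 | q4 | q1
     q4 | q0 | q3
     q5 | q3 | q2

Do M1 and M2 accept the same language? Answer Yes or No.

The string 00 is accepted by M1 but rejected by M2.
So L(M1) ≠ L(M2).

No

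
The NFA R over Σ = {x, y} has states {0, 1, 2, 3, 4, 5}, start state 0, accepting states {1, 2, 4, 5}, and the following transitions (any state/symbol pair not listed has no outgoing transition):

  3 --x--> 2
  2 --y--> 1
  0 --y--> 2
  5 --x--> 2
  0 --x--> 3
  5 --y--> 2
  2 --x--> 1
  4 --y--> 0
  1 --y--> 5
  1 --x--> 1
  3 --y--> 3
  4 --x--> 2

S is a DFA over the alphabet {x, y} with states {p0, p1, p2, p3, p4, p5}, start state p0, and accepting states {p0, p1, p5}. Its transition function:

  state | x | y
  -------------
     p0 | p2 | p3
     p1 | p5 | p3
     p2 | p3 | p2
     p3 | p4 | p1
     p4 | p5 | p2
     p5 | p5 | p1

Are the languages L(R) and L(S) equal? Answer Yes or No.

No

The string y is accepted by R but rejected by S.
So L(R) ≠ L(S).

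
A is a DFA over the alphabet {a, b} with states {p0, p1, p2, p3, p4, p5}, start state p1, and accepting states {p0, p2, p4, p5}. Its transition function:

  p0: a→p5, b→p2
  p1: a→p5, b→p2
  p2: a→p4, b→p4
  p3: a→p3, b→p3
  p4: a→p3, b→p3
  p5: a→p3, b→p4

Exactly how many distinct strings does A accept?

The useful subgraph on states {p1, p2, p4, p5} is acyclic, so L(A) is finite; the longest accepting path visits 3 useful states, giving maximum string length 2.
Counting accepting paths from p1 by length: 2 of length 1, 3 of length 2. Total 5.

5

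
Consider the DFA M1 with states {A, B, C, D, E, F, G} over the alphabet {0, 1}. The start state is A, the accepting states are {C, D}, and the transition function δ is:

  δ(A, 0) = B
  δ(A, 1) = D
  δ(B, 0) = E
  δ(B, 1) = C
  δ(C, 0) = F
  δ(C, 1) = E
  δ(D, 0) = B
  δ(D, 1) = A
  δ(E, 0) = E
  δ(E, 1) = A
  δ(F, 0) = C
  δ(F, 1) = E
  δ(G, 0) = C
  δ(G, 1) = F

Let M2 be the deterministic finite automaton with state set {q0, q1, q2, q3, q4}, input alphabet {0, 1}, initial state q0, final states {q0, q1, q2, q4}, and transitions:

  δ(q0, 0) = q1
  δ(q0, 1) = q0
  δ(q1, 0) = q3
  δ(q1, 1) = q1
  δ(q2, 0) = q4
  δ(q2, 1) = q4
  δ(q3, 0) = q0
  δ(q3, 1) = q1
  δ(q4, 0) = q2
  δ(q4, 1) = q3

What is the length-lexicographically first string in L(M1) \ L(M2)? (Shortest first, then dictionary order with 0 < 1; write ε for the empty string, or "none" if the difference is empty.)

The string 010000 is accepted by M1 but not by M2.
No shorter string lies in the difference, and 010000 is the lexicographically first length-6 string in L(M1) \ L(M2).

010000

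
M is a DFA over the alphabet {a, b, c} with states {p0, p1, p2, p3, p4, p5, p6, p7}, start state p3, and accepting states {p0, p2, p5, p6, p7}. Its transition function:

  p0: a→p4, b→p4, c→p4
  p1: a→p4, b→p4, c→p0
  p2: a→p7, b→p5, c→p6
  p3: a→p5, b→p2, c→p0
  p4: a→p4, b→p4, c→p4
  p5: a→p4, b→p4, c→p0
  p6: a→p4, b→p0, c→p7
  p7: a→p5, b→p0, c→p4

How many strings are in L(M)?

The useful subgraph on states {p0, p2, p3, p5, p6, p7} is acyclic, so L(M) is finite; the longest accepting path visits 6 useful states, giving maximum string length 5.
Counting accepting paths from p3 by length: 3 of length 1, 4 of length 2, 5 of length 3, 3 of length 4, 1 of length 5. Total 16.

16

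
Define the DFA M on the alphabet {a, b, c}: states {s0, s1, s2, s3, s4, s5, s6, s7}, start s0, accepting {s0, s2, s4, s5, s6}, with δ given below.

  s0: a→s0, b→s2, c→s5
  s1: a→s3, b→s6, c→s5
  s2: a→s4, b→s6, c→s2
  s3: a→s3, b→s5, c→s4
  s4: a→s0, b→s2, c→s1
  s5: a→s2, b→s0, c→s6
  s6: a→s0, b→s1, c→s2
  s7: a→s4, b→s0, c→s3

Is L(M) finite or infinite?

State s0 is reachable from the start and can reach an accepting state, and it lies on the cycle s0 → s0.
Traversing that cycle any number of times yields accepted strings of unbounded length, so the language is infinite.

infinite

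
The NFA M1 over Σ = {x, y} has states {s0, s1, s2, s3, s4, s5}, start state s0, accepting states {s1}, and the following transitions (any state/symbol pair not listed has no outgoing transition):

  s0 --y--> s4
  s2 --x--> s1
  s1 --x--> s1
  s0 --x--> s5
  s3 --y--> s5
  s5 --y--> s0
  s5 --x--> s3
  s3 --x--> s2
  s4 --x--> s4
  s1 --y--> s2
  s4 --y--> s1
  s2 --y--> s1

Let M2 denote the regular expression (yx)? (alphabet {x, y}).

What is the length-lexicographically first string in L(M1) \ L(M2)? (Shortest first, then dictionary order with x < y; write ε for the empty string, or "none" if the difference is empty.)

The string yy is accepted by M1 but not by M2.
No shorter string lies in the difference, and yy is the lexicographically first length-2 string in L(M1) \ L(M2).

yy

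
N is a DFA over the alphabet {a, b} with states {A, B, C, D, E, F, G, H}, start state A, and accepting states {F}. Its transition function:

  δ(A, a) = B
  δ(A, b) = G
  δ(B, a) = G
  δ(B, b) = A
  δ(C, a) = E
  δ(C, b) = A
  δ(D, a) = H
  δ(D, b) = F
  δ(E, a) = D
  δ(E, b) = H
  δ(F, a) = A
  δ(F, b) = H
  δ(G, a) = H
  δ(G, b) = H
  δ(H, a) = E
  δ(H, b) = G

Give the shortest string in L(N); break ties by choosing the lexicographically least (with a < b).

baaab

A breadth-first search from A reaches an accepting state first via the path A → G → H → E → D → F on input baaab.
No string of length < 5 is accepted (BFS exhausts all shorter strings without reaching an accepting state), and baaab is the lexicographically least accepting string of length 5.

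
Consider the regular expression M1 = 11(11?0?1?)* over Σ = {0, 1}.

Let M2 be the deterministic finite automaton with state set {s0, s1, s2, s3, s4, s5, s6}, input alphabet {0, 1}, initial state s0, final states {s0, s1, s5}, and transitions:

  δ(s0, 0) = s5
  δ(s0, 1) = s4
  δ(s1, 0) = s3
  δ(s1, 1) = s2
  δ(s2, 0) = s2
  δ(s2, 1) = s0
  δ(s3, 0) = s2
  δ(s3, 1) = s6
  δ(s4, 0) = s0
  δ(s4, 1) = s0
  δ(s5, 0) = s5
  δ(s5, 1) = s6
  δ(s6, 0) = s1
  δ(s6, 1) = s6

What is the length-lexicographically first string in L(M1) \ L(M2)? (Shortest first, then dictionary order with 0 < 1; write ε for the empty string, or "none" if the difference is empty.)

111

The string 111 is accepted by M1 but not by M2.
No shorter string lies in the difference, and 111 is the lexicographically first length-3 string in L(M1) \ L(M2).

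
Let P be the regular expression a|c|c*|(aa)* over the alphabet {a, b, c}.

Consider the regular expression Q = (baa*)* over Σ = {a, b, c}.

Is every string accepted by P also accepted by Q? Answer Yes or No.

No

The string a is in L(P) but not in L(Q).
So L(P) ⊄ L(Q).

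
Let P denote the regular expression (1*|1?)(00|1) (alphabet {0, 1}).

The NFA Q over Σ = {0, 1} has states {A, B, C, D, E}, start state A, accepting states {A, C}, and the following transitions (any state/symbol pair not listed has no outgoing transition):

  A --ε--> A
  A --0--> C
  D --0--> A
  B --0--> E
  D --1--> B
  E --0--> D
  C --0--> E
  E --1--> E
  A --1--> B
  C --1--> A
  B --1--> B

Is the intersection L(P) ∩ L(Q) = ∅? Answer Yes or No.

Converting the expression P to a DFA (subset construction, then merging equivalent states) gives the minimal DFA with states {p0, p1, p2, p3, p4}, start state p0, accepting states {p2, p3} and transitions p0: 0→p1, 1→p2; p1: 0→p3, 1→p4; p2: 0→p1, 1→p2; p3: 0→p4, 1→p4; p4: 0→p4, 1→p4.
Exploring the product automaton P × Q from the start pair (p0, A), following both machines on each input symbol, reaches 11 state pairs: (p0, A), (p1, C), (p2, B), (p3, E), (p4, A), (p1, E), (p4, D), (p4, E), (p4, C), (p4, B), (p3, D).
P accepts in {p2, p3} and Q accepts in {A, C}; no reachable pair has both components accepting, so no string drives both machines to acceptance simultaneously and L(P) ∩ L(Q) = ∅.
So no string is accepted by both, and the intersection is empty.

Yes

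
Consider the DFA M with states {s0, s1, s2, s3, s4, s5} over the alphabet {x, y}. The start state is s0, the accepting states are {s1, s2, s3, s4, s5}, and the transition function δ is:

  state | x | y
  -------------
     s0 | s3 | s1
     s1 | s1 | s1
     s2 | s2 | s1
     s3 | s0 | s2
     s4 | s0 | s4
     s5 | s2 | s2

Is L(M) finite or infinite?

infinite

State s1 is reachable from the start and can reach an accepting state, and it lies on the cycle s1 → s1.
Traversing that cycle any number of times yields accepted strings of unbounded length, so the language is infinite.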